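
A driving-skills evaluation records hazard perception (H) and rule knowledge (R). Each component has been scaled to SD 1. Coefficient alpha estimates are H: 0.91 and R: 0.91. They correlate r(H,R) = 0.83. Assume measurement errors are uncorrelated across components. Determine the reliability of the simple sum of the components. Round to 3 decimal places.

Var(H+R) = 2 + 2·[0.83] = 2 + 1.66 = 3.66.
With uncorrelated errors the cross-covariances are all true-score covariance, so they carry over unchanged; only the diagonal terms shrink to ρᵢσᵢ².
True-score variance = [0.91 + 0.91] + 1.66 = 1.82 + 1.66 = 3.48.
Reliability = 3.48 / 3.66 = 0.951.

0.951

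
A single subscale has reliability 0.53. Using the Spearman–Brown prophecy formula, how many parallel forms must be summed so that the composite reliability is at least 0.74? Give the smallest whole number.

k ≥ ρ*(1−ρ₁)/(ρ₁(1−ρ*)) = 0.74·0.47 / (0.53·0.26) = 2.524.
Smallest integer k = 3.

3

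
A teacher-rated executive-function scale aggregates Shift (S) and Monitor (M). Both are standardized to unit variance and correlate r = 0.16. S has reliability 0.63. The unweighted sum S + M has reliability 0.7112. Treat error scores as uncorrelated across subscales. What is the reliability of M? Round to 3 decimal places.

0.700

Var(S+M) = 2 + 2·0.16 = 2.320.
True-score variance = ρ_S + ρ_M + 2·0.16, so 0.7112 = (0.63 + ρ_M + 0.32) / 2.320.
ρ_M = 0.7112·2.320 − 0.63 − 0.32 = 0.700.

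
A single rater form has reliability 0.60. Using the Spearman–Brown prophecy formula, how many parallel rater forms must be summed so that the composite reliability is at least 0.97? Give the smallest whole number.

22

k ≥ ρ*(1−ρ₁)/(ρ₁(1−ρ*)) = 0.97·0.40 / (0.60·0.03) = 21.556.
Smallest integer k = 22.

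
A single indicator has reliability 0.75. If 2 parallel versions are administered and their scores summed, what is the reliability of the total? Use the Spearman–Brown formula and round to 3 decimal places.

ρ_k = kρ / (1 + (k−1)ρ) = 2·0.75 / (1 + 1·0.75) = 1.500 / 1.750 = 0.857.

0.857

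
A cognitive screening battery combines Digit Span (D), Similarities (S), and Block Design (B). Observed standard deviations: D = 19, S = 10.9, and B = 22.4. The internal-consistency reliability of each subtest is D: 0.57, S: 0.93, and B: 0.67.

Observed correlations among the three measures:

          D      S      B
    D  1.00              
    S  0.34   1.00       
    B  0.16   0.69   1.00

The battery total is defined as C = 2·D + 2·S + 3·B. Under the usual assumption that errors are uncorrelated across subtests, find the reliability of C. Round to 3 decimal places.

Var(C) = 2²·19² + 2²·10.9² + 3²·22.4² + 2·[4·19·10.9·0.34 + 6·19·22.4·0.16 + 6·10.9·22.4·0.69] = 6435.08 + 3402.11 = 9837.19.
With uncorrelated errors the cross-covariances are all true-score covariance, so they carry over unchanged; only the diagonal terms shrink to ρᵢσᵢ².
True-score variance = [2²·19²·0.57 + 2²·10.9²·0.93 + 3²·22.4²·0.67] + 3402.11 = 4290.67 + 3402.11 = 7692.77.
Reliability = 7692.77 / 9837.19 = 0.782.

0.782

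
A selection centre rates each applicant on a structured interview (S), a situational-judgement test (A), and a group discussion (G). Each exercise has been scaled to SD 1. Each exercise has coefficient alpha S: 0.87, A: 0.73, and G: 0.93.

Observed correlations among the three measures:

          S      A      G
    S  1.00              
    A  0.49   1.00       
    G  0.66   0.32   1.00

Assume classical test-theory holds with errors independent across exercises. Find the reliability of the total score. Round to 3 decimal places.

Var(S+A+G) = 3 + 2·[0.49 + 0.66 + 0.32] = 3 + 2.94 = 5.94.
With uncorrelated errors the cross-covariances are all true-score covariance, so they carry over unchanged; only the diagonal terms shrink to ρᵢσᵢ².
True-score variance = [0.87 + 0.73 + 0.93] + 2.94 = 2.53 + 2.94 = 5.47.
Reliability = 5.47 / 5.94 = 0.921.

0.921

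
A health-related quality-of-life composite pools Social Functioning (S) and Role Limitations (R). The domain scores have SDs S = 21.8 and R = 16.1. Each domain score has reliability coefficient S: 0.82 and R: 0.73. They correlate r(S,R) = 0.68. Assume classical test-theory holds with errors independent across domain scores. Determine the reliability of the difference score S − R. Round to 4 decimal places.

0.3951

Var(S−R) = 21.8² + 16.1² − 2·21.8·16.1·0.68 = 734.45 − 477.333 = 257.117.
Because errors are independent across components, Cov(Tᵢ,Tⱼ) = Cov(Xᵢ,Xⱼ); the off-diagonal part of the true-score variance is the same as above.
True-score variance = [21.8²·0.82 + 16.1²·0.73] − 477.333 = 578.92 − 477.333 = 101.587.
Reliability = 101.587 / 257.117 = 0.3951.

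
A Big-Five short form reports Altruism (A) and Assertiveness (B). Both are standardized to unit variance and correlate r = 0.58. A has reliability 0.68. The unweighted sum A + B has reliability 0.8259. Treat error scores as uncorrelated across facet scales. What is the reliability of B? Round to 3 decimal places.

0.770

Var(A+B) = 2 + 2·0.58 = 3.160.
True-score variance = ρ_A + ρ_B + 2·0.58, so 0.8259 = (0.68 + ρ_B + 1.16) / 3.160.
ρ_B = 0.8259·3.160 − 0.68 − 1.16 = 0.770.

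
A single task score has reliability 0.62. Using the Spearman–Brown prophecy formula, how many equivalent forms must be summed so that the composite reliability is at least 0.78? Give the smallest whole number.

3

k ≥ ρ*(1−ρ₁)/(ρ₁(1−ρ*)) = 0.78·0.38 / (0.62·0.22) = 2.173.
Smallest integer k = 3.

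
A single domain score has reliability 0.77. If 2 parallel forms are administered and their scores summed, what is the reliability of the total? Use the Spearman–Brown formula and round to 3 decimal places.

0.870

ρ_k = kρ / (1 + (k−1)ρ) = 2·0.77 / (1 + 1·0.77) = 1.540 / 1.770 = 0.870.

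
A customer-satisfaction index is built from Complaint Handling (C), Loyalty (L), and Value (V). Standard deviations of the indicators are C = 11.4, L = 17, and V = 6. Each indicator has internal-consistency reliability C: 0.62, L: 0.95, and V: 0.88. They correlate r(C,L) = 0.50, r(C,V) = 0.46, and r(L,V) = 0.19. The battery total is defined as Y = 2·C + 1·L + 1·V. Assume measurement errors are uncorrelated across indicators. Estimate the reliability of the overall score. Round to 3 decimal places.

0.845

Var(Y) = 2²·11.4² + 17² + 6² + 2·[2·11.4·17·0.50 + 2·11.4·6·0.46 + 17·6·0.19] = 844.84 + 552.216 = 1397.06.
Because errors are independent across components, Cov(Tᵢ,Tⱼ) = Cov(Xᵢ,Xⱼ); the off-diagonal part of the true-score variance is the same as above.
True-score variance = [2²·11.4²·0.62 + 17²·0.95 + 6²·0.88] + 552.216 = 628.531 + 552.216 = 1180.75.
Reliability = 1180.75 / 1397.06 = 0.845.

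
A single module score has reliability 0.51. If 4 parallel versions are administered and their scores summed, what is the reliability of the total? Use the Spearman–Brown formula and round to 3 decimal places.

0.806

ρ_k = kρ / (1 + (k−1)ρ) = 4·0.51 / (1 + 3·0.51) = 2.040 / 2.530 = 0.806.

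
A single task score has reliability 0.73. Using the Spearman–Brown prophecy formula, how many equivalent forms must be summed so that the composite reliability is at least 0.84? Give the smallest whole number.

2

k ≥ ρ*(1−ρ₁)/(ρ₁(1−ρ*)) = 0.84·0.27 / (0.73·0.16) = 1.942.
Smallest integer k = 2.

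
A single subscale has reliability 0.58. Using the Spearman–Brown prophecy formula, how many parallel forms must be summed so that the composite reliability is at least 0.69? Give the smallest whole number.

k ≥ ρ*(1−ρ₁)/(ρ₁(1−ρ*)) = 0.69·0.42 / (0.58·0.31) = 1.612.
Smallest integer k = 2.

2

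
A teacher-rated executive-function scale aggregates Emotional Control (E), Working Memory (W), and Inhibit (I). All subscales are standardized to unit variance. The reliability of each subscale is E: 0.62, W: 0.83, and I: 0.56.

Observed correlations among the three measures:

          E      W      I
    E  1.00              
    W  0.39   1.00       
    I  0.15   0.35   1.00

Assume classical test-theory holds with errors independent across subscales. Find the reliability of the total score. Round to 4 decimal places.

Var(E+W+I) = 3 + 2·[0.39 + 0.15 + 0.35] = 3 + 1.78 = 4.78.
With uncorrelated errors the cross-covariances are all true-score covariance, so they carry over unchanged; only the diagonal terms shrink to ρᵢσᵢ².
True-score variance = [0.62 + 0.83 + 0.56] + 1.78 = 2.01 + 1.78 = 3.79.
Reliability = 3.79 / 4.78 = 0.7929.

0.7929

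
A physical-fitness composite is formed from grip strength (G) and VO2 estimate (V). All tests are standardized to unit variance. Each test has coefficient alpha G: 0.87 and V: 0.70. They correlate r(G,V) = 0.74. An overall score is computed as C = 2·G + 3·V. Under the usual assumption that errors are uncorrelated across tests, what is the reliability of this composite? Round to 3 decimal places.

Var(C) = 2² + 3² + 2·[6·0.74] = 13 + 8.88 = 21.88.
Under uncorrelated errors the observed covariances equal the true-score covariances, so only the own-variance terms attenuate.
True-score variance = [2²·0.87 + 3²·0.70] + 8.88 = 9.78 + 8.88 = 18.66.
Reliability = 18.66 / 21.88 = 0.853.

0.853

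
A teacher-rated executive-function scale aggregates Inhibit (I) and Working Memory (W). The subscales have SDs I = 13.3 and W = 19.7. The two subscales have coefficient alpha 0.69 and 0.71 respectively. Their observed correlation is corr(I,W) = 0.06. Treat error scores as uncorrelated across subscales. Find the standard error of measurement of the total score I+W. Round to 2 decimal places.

Var(total) = 564.98 + 31.4412 = 596.421.
True-score variance = 397.598 + 31.4412 = 429.039, so reliability = 0.7194.
Error variance = 596.421 − 429.039 = 167.382; SEM = √167.382 = 12.94.

12.94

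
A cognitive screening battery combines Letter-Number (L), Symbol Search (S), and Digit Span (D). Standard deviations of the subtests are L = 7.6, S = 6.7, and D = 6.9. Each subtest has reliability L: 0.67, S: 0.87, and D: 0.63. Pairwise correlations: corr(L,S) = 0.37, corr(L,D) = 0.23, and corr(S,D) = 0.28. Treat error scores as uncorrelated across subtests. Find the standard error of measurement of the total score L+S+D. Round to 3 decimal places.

6.520

Var(total) = 150.26 + 87.692 = 237.952.
True-score variance = 107.748 + 87.692 = 195.44, so reliability = 0.8213.
Error variance = 237.952 − 195.44 = 42.5122; SEM = √42.5122 = 6.520.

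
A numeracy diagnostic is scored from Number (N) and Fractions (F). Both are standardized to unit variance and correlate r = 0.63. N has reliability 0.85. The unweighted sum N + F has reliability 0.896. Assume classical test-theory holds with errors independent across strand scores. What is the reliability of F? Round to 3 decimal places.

Var(N+F) = 2 + 2·0.63 = 3.260.
True-score variance = ρ_N + ρ_F + 2·0.63, so 0.896 = (0.85 + ρ_F + 1.26) / 3.260.
ρ_F = 0.896·3.260 − 0.85 − 1.26 = 0.811.

0.811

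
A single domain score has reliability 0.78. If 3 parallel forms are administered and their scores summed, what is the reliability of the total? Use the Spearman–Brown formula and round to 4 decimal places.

0.9141

ρ_k = kρ / (1 + (k−1)ρ) = 3·0.78 / (1 + 2·0.78) = 2.340 / 2.560 = 0.9141.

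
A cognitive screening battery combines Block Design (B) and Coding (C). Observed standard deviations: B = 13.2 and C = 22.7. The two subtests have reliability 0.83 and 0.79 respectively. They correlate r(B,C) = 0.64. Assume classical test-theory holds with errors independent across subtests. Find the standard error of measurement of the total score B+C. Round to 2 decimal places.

11.74

Var(total) = 689.53 + 383.539 = 1073.07.
True-score variance = 551.698 + 383.539 = 935.237, so reliability = 0.8716.
Error variance = 1073.07 − 935.237 = 137.832; SEM = √137.832 = 11.74.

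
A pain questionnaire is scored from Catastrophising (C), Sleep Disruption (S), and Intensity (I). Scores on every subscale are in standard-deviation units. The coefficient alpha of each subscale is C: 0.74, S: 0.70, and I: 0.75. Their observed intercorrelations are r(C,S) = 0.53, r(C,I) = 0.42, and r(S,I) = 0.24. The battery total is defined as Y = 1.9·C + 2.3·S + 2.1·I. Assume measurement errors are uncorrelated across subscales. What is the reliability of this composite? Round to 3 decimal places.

Var(Y) = 1.9² + 2.3² + 2.1² + 2·[4.37·0.53 + 3.99·0.42 + 4.83·0.24] = 13.31 + 10.3022 = 23.6122.
Because errors are independent across components, Cov(Tᵢ,Tⱼ) = Cov(Xᵢ,Xⱼ); the off-diagonal part of the true-score variance is the same as above.
True-score variance = [1.9²·0.74 + 2.3²·0.70 + 2.1²·0.75] + 10.3022 = 9.6819 + 10.3022 = 19.9841.
Reliability = 19.9841 / 23.6122 = 0.846.

0.846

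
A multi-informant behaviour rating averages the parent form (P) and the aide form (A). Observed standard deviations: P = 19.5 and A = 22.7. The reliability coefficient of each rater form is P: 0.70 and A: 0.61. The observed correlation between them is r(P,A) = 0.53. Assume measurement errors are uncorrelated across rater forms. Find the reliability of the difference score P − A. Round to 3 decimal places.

Var(P−A) = 19.5² + 22.7² − 2·19.5·22.7·0.53 = 895.54 − 469.209 = 426.331.
With uncorrelated errors the cross-covariances are all true-score covariance, so they carry over unchanged; only the diagonal terms shrink to ρᵢσᵢ².
True-score variance = [19.5²·0.70 + 22.7²·0.61] − 469.209 = 580.502 − 469.209 = 111.293.
Reliability = 111.293 / 426.331 = 0.261.

0.261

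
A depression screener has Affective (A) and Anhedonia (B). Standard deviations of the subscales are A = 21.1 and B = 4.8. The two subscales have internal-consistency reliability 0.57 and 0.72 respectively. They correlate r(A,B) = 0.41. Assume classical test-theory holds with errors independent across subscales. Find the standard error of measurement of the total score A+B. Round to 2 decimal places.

14.07

Var(total) = 468.25 + 83.0496 = 551.3.
True-score variance = 270.358 + 83.0496 = 353.408, so reliability = 0.6410.
Error variance = 551.3 − 353.408 = 197.892; SEM = √197.892 = 14.07.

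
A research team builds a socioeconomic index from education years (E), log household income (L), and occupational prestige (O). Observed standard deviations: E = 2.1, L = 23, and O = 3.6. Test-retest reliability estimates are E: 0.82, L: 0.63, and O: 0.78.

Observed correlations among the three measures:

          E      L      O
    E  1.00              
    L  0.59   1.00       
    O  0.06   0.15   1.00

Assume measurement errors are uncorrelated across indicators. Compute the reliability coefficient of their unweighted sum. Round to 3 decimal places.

Var(E+L+O) = 2.1² + 23² + 3.6² + 2·[2.1·23·0.59 + 2.1·3.6·0.06 + 23·3.6·0.15] = 546.37 + 82.7412 = 629.111.
Because errors are independent across components, Cov(Tᵢ,Tⱼ) = Cov(Xᵢ,Xⱼ); the off-diagonal part of the true-score variance is the same as above.
True-score variance = [2.1²·0.82 + 23²·0.63 + 3.6²·0.78] + 82.7412 = 346.995 + 82.7412 = 429.736.
Reliability = 429.736 / 629.111 = 0.683.

0.683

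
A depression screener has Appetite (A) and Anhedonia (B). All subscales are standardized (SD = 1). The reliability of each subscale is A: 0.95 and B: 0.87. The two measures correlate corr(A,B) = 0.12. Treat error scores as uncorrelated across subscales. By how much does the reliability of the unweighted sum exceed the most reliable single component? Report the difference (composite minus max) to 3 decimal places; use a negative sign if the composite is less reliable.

Var(sum) = 2 + 0.24 = 2.24; true-score variance = 1.82 + 0.24 = 2.06; composite reliability = 0.9196.
Max component reliability = 0.9500.
Difference = 0.9196 − 0.9500 = -0.030.

-0.030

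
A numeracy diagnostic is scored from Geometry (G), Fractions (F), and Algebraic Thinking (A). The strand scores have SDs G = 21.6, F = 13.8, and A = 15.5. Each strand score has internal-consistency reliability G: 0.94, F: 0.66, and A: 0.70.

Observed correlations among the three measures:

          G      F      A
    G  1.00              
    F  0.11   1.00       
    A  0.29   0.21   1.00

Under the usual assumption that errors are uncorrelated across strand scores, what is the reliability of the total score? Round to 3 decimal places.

0.868

Var(G+F+A) = 21.6² + 13.8² + 15.5² + 2·[21.6·13.8·0.11 + 21.6·15.5·0.29 + 13.8·15.5·0.21] = 897.25 + 349.6 = 1246.85.
Because errors are independent across components, Cov(Tᵢ,Tⱼ) = Cov(Xᵢ,Xⱼ); the off-diagonal part of the true-score variance is the same as above.
True-score variance = [21.6²·0.94 + 13.8²·0.66 + 15.5²·0.70] + 349.6 = 732.432 + 349.6 = 1082.03.
Reliability = 1082.03 / 1246.85 = 0.868.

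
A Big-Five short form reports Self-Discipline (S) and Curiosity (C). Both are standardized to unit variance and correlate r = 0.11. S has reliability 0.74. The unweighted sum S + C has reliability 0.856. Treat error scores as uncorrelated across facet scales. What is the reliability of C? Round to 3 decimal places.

Var(S+C) = 2 + 2·0.11 = 2.220.
True-score variance = ρ_S + ρ_C + 2·0.11, so 0.856 = (0.74 + ρ_C + 0.22) / 2.220.
ρ_C = 0.856·2.220 − 0.74 − 0.22 = 0.940.

0.940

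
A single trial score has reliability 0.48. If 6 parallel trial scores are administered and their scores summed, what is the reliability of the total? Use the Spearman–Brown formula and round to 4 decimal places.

ρ_k = kρ / (1 + (k−1)ρ) = 6·0.48 / (1 + 5·0.48) = 2.880 / 3.400 = 0.8471.

0.8471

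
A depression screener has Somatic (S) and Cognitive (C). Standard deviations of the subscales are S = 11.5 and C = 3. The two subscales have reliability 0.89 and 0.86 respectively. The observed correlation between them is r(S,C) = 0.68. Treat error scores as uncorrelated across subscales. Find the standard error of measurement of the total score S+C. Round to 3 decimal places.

Var(total) = 141.25 + 46.92 = 188.17.
True-score variance = 125.442 + 46.92 = 172.363, so reliability = 0.9160.
Error variance = 188.17 − 172.363 = 15.8075; SEM = √15.8075 = 3.976.

3.976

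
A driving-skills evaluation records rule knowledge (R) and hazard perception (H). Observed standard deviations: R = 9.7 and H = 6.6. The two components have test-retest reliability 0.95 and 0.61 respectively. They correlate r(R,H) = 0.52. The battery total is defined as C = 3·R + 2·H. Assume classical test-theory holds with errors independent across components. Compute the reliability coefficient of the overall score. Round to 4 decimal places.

Var(C) = 3²·9.7² + 2²·6.6² + 2·[6·9.7·6.6·0.52] = 1021.05 + 399.485 = 1420.53.
With uncorrelated errors the cross-covariances are all true-score covariance, so they carry over unchanged; only the diagonal terms shrink to ρᵢσᵢ².
True-score variance = [3²·9.7²·0.95 + 2²·6.6²·0.61] + 399.485 = 910.756 + 399.485 = 1310.24.
Reliability = 1310.24 / 1420.53 = 0.9224.

0.9224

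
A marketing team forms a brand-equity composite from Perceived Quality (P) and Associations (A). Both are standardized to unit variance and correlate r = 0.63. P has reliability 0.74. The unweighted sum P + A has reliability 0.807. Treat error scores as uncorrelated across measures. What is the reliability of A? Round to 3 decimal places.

0.631

Var(P+A) = 2 + 2·0.63 = 3.260.
True-score variance = ρ_P + ρ_A + 2·0.63, so 0.807 = (0.74 + ρ_A + 1.26) / 3.260.
ρ_A = 0.807·3.260 − 0.74 − 1.26 = 0.631.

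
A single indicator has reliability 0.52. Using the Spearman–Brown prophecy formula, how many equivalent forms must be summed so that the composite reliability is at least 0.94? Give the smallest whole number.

15

k ≥ ρ*(1−ρ₁)/(ρ₁(1−ρ*)) = 0.94·0.48 / (0.52·0.06) = 14.462.
Smallest integer k = 15.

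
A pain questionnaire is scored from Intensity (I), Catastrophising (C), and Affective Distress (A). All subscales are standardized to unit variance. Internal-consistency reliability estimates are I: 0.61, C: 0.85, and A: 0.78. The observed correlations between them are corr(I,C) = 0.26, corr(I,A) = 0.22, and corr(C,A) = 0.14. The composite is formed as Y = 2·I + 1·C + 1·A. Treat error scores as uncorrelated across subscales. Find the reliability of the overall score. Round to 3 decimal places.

0.765

Var(Y) = 2² + 1 + 1 + 2·[2·0.26 + 2·0.22 + 0.14] = 6 + 2.2 = 8.2.
Because errors are independent across components, Cov(Tᵢ,Tⱼ) = Cov(Xᵢ,Xⱼ); the off-diagonal part of the true-score variance is the same as above.
True-score variance = [2²·0.61 + 0.85 + 0.78] + 2.2 = 4.07 + 2.2 = 6.27.
Reliability = 6.27 / 8.2 = 0.765.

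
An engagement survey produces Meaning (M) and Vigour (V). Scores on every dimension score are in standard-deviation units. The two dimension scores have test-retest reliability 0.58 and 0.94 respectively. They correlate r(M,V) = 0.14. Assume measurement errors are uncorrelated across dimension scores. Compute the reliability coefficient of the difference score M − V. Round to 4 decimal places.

0.7209

Var(M−V) = 1 + 1 − 2·0.14 = 2 − 0.28 = 1.72.
With uncorrelated errors the cross-covariances are all true-score covariance, so they carry over unchanged; only the diagonal terms shrink to ρᵢσᵢ².
True-score variance = [0.58 + 0.94] − 0.28 = 1.52 − 0.28 = 1.24.
Reliability = 1.24 / 1.72 = 0.7209.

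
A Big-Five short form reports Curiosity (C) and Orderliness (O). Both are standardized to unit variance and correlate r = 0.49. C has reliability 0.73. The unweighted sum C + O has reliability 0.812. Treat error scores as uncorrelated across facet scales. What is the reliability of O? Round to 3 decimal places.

Var(C+O) = 2 + 2·0.49 = 2.980.
True-score variance = ρ_C + ρ_O + 2·0.49, so 0.812 = (0.73 + ρ_O + 0.98) / 2.980.
ρ_O = 0.812·2.980 − 0.73 − 0.98 = 0.710.

0.710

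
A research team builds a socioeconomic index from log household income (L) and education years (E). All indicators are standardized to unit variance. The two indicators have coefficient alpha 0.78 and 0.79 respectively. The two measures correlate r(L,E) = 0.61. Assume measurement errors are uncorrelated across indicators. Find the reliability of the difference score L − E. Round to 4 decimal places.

Var(L−E) = 1 + 1 − 2·0.61 = 2 − 1.22 = 0.78.
With uncorrelated errors the cross-covariances are all true-score covariance, so they carry over unchanged; only the diagonal terms shrink to ρᵢσᵢ².
True-score variance = [0.78 + 0.79] − 1.22 = 1.57 − 1.22 = 0.35.
Reliability = 0.35 / 0.78 = 0.4487.

0.4487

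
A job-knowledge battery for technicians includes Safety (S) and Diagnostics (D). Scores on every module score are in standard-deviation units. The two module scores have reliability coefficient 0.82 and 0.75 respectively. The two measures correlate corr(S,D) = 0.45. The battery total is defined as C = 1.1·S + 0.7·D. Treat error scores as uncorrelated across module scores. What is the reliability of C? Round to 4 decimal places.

Var(C) = 1.1² + 0.7² + 2·[0.77·0.45] = 1.7 + 0.693 = 2.393.
Under uncorrelated errors the observed covariances equal the true-score covariances, so only the own-variance terms attenuate.
True-score variance = [1.1²·0.82 + 0.7²·0.75] + 0.693 = 1.3597 + 0.693 = 2.0527.
Reliability = 2.0527 / 2.393 = 0.8578.

0.8578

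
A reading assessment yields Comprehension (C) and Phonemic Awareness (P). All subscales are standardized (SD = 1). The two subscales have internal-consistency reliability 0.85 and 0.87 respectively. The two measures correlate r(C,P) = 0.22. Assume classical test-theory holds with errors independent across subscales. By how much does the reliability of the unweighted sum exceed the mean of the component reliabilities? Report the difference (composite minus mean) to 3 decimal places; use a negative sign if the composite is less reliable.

0.025

Var(sum) = 2 + 0.44 = 2.44; true-score variance = 1.72 + 0.44 = 2.16; composite reliability = 0.8852.
Mean component reliability = 0.8600.
Difference = 0.8852 − 0.8600 = 0.025.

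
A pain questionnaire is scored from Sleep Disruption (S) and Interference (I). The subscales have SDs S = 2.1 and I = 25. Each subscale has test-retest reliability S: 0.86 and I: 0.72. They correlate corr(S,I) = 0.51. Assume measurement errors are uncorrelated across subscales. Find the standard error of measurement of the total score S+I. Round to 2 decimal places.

Var(total) = 629.41 + 53.55 = 682.96.
True-score variance = 453.793 + 53.55 = 507.343, so reliability = 0.7429.
Error variance = 682.96 − 507.343 = 175.617; SEM = √175.617 = 13.25.

13.25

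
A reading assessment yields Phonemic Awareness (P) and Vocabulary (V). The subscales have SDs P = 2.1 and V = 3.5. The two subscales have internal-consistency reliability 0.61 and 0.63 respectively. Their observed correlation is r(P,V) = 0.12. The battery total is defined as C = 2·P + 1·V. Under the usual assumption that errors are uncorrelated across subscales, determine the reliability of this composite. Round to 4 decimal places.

0.6585

Var(C) = 2²·2.1² + 3.5² + 2·[2·2.1·3.5·0.12] = 29.89 + 3.528 = 33.418.
Because errors are independent across components, Cov(Tᵢ,Tⱼ) = Cov(Xᵢ,Xⱼ); the off-diagonal part of the true-score variance is the same as above.
True-score variance = [2²·2.1²·0.61 + 3.5²·0.63] + 3.528 = 18.4779 + 3.528 = 22.0059.
Reliability = 22.0059 / 33.418 = 0.6585.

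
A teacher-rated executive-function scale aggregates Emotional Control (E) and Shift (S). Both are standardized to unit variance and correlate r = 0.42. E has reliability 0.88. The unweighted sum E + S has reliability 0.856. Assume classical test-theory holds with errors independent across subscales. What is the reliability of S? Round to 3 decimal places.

Var(E+S) = 2 + 2·0.42 = 2.840.
True-score variance = ρ_E + ρ_S + 2·0.42, so 0.856 = (0.88 + ρ_S + 0.84) / 2.840.
ρ_S = 0.856·2.840 − 0.88 − 0.84 = 0.711.

0.711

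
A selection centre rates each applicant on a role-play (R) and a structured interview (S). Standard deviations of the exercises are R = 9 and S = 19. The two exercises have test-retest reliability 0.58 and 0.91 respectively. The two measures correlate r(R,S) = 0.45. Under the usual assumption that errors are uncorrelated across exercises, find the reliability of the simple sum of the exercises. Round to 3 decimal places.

Var(R+S) = 9² + 19² + 2·[9·19·0.45] = 442 + 153.9 = 595.9.
With uncorrelated errors the cross-covariances are all true-score covariance, so they carry over unchanged; only the diagonal terms shrink to ρᵢσᵢ².
True-score variance = [9²·0.58 + 19²·0.91] + 153.9 = 375.49 + 153.9 = 529.39.
Reliability = 529.39 / 595.9 = 0.888.

0.888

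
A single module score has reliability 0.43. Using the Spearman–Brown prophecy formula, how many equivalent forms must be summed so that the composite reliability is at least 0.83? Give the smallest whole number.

k ≥ ρ*(1−ρ₁)/(ρ₁(1−ρ*)) = 0.83·0.57 / (0.43·0.17) = 6.472.
Smallest integer k = 7.

7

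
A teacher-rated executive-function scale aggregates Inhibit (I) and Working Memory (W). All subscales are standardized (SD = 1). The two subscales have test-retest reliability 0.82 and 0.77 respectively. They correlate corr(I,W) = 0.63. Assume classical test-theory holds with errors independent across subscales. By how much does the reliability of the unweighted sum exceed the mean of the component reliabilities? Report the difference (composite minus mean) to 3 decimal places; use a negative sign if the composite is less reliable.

Var(sum) = 2 + 1.26 = 3.26; true-score variance = 1.59 + 1.26 = 2.85; composite reliability = 0.8742.
Mean component reliability = 0.7950.
Difference = 0.8742 − 0.7950 = 0.079.

0.079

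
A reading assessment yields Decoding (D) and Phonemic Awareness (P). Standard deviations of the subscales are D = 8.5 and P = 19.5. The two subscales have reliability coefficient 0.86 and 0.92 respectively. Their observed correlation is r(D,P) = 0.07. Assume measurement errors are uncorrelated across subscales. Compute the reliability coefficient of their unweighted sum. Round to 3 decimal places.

0.915

Var(D+P) = 8.5² + 19.5² + 2·[8.5·19.5·0.07] = 452.5 + 23.205 = 475.705.
Because errors are independent across components, Cov(Tᵢ,Tⱼ) = Cov(Xᵢ,Xⱼ); the off-diagonal part of the true-score variance is the same as above.
True-score variance = [8.5²·0.86 + 19.5²·0.92] + 23.205 = 411.965 + 23.205 = 435.17.
Reliability = 435.17 / 475.705 = 0.915.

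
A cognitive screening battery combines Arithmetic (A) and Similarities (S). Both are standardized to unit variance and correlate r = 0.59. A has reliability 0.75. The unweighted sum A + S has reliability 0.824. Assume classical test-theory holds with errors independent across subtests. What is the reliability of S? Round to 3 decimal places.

0.690

Var(A+S) = 2 + 2·0.59 = 3.180.
True-score variance = ρ_A + ρ_S + 2·0.59, so 0.824 = (0.75 + ρ_S + 1.18) / 3.180.
ρ_S = 0.824·3.180 − 0.75 − 1.18 = 0.690.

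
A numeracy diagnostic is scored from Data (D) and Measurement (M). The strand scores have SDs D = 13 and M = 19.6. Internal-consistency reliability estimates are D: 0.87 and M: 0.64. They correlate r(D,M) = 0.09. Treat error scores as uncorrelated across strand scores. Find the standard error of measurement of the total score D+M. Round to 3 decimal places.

12.660

Var(total) = 553.16 + 45.864 = 599.024.
True-score variance = 392.892 + 45.864 = 438.756, so reliability = 0.7325.
Error variance = 599.024 − 438.756 = 160.268; SEM = √160.268 = 12.660.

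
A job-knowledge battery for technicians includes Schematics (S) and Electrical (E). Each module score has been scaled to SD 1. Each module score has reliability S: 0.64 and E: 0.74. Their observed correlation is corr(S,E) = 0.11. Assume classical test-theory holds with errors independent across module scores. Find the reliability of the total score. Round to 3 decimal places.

Var(S+E) = 2 + 2·[0.11] = 2 + 0.22 = 2.22.
Under uncorrelated errors the observed covariances equal the true-score covariances, so only the own-variance terms attenuate.
True-score variance = [0.64 + 0.74] + 0.22 = 1.38 + 0.22 = 1.6.
Reliability = 1.6 / 2.22 = 0.721.

0.721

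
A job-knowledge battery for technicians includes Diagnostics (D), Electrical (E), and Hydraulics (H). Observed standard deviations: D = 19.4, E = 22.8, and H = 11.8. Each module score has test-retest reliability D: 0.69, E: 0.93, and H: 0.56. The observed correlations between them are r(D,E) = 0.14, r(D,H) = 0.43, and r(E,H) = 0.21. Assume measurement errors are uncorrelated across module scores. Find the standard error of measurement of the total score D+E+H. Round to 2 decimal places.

14.64

Var(total) = 1035.44 + 433.718 = 1469.16.
True-score variance = 821.114 + 433.718 = 1254.83, so reliability = 0.8541.
Error variance = 1469.16 − 1254.83 = 214.326; SEM = √214.326 = 14.64.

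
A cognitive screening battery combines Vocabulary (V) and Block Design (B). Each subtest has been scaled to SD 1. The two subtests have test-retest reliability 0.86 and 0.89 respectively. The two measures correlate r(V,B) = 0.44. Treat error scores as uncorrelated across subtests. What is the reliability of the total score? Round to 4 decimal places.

Var(V+B) = 2 + 2·[0.44] = 2 + 0.88 = 2.88.
Because errors are independent across components, Cov(Tᵢ,Tⱼ) = Cov(Xᵢ,Xⱼ); the off-diagonal part of the true-score variance is the same as above.
True-score variance = [0.86 + 0.89] + 0.88 = 1.75 + 0.88 = 2.63.
Reliability = 2.63 / 2.88 = 0.9132.

0.9132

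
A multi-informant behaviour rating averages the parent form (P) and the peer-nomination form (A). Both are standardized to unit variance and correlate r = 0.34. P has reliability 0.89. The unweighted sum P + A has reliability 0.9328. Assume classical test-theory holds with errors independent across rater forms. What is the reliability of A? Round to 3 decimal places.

0.930

Var(P+A) = 2 + 2·0.34 = 2.680.
True-score variance = ρ_P + ρ_A + 2·0.34, so 0.9328 = (0.89 + ρ_A + 0.68) / 2.680.
ρ_A = 0.9328·2.680 − 0.89 − 0.68 = 0.930.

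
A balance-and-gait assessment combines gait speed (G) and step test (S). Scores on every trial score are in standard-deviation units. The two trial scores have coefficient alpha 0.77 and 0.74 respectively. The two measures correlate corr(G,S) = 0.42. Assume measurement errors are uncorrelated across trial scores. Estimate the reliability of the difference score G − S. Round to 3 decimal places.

0.578

Var(G−S) = 1 + 1 − 2·0.42 = 2 − 0.84 = 1.16.
With uncorrelated errors the cross-covariances are all true-score covariance, so they carry over unchanged; only the diagonal terms shrink to ρᵢσᵢ².
True-score variance = [0.77 + 0.74] − 0.84 = 1.51 − 0.84 = 0.67.
Reliability = 0.67 / 1.16 = 0.578.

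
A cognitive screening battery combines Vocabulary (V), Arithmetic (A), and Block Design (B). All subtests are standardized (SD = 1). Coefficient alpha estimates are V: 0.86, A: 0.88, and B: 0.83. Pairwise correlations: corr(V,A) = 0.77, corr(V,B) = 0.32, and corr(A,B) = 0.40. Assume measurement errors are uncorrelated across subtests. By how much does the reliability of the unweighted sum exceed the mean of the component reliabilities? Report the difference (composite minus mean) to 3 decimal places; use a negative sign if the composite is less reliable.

0.071

Var(sum) = 3 + 2.98 = 5.98; true-score variance = 2.57 + 2.98 = 5.55; composite reliability = 0.9281.
Mean component reliability = 0.8567.
Difference = 0.9281 − 0.8567 = 0.071.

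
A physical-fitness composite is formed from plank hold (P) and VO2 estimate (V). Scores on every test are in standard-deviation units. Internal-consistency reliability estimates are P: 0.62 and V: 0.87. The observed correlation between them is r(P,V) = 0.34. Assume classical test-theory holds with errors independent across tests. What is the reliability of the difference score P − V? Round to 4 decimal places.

Var(P−V) = 1 + 1 − 2·0.34 = 2 − 0.68 = 1.32.
Because errors are independent across components, Cov(Tᵢ,Tⱼ) = Cov(Xᵢ,Xⱼ); the off-diagonal part of the true-score variance is the same as above.
True-score variance = [0.62 + 0.87] − 0.68 = 1.49 − 0.68 = 0.81.
Reliability = 0.81 / 1.32 = 0.6136.

0.6136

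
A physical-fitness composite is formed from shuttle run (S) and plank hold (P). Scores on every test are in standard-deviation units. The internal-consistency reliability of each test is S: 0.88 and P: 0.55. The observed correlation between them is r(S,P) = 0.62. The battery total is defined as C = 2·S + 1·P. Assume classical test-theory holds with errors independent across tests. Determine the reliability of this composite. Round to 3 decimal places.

Var(C) = 2² + 1 + 2·[2·0.62] = 5 + 2.48 = 7.48.
Because errors are independent across components, Cov(Tᵢ,Tⱼ) = Cov(Xᵢ,Xⱼ); the off-diagonal part of the true-score variance is the same as above.
True-score variance = [2²·0.88 + 0.55] + 2.48 = 4.07 + 2.48 = 6.55.
Reliability = 6.55 / 7.48 = 0.876.

0.876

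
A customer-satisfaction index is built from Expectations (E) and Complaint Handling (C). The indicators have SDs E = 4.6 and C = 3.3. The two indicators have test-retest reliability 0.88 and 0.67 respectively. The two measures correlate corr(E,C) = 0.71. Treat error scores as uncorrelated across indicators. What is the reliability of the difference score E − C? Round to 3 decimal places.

Var(E−C) = 4.6² + 3.3² − 2·4.6·3.3·0.71 = 32.05 − 21.5556 = 10.4944.
With uncorrelated errors the cross-covariances are all true-score covariance, so they carry over unchanged; only the diagonal terms shrink to ρᵢσᵢ².
True-score variance = [4.6²·0.88 + 3.3²·0.67] − 21.5556 = 25.9171 − 21.5556 = 4.3615.
Reliability = 4.3615 / 10.4944 = 0.416.

0.416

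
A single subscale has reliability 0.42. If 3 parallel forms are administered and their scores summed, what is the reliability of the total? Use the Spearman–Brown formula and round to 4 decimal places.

ρ_k = kρ / (1 + (k−1)ρ) = 3·0.42 / (1 + 2·0.42) = 1.260 / 1.840 = 0.6848.

0.6848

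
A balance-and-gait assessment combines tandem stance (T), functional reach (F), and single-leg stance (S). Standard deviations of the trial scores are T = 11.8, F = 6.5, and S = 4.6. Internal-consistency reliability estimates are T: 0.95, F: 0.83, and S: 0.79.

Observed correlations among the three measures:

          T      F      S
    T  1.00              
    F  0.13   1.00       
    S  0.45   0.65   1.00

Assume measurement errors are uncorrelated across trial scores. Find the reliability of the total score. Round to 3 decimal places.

Var(T+F+S) = 11.8² + 6.5² + 4.6² + 2·[11.8·6.5·0.13 + 11.8·4.6·0.45 + 6.5·4.6·0.65] = 202.65 + 107.664 = 310.314.
Under uncorrelated errors the observed covariances equal the true-score covariances, so only the own-variance terms attenuate.
True-score variance = [11.8²·0.95 + 6.5²·0.83 + 4.6²·0.79] + 107.664 = 184.062 + 107.664 = 291.726.
Reliability = 291.726 / 310.314 = 0.940.

0.940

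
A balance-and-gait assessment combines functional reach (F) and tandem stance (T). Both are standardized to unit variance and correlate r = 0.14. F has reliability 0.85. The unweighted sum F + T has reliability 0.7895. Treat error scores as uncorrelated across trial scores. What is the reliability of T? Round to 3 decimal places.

Var(F+T) = 2 + 2·0.14 = 2.280.
True-score variance = ρ_F + ρ_T + 2·0.14, so 0.7895 = (0.85 + ρ_T + 0.28) / 2.280.
ρ_T = 0.7895·2.280 − 0.85 − 0.28 = 0.670.

0.670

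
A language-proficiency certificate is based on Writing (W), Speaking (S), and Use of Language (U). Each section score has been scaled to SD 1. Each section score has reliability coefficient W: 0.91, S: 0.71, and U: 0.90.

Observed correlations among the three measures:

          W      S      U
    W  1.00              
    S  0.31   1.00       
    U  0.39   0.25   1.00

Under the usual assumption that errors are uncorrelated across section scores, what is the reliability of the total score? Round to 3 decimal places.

Var(W+S+U) = 3 + 2·[0.31 + 0.39 + 0.25] = 3 + 1.9 = 4.9.
Because errors are independent across components, Cov(Tᵢ,Tⱼ) = Cov(Xᵢ,Xⱼ); the off-diagonal part of the true-score variance is the same as above.
True-score variance = [0.91 + 0.71 + 0.90] + 1.9 = 2.52 + 1.9 = 4.42.
Reliability = 4.42 / 4.9 = 0.902.

0.902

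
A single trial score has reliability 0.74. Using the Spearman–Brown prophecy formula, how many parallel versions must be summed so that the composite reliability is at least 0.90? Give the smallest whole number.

4

k ≥ ρ*(1−ρ₁)/(ρ₁(1−ρ*)) = 0.90·0.26 / (0.74·0.10) = 3.162.
Smallest integer k = 4.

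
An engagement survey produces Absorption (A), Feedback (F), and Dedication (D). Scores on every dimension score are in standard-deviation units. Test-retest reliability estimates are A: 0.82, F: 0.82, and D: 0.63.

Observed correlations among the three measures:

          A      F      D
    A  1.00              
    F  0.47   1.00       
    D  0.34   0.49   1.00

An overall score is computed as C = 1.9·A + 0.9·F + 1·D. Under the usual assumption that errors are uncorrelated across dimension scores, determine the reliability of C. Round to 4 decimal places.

0.8733

Var(C) = 1.9² + 0.9² + 1 + 2·[1.71·0.47 + 1.9·0.34 + 0.9·0.49] = 5.42 + 3.7814 = 9.2014.
Under uncorrelated errors the observed covariances equal the true-score covariances, so only the own-variance terms attenuate.
True-score variance = [1.9²·0.82 + 0.9²·0.82 + 0.63] + 3.7814 = 4.2544 + 3.7814 = 8.0358.
Reliability = 8.0358 / 9.2014 = 0.8733.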